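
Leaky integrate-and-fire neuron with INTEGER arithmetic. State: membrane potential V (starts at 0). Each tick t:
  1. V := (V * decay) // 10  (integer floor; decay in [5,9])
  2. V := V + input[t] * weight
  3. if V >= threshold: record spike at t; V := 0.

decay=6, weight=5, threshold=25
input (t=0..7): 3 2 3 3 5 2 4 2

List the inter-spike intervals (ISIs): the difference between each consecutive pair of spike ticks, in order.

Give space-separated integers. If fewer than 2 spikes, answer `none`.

Answer: 2 2

Derivation:
t=0: input=3 -> V=15
t=1: input=2 -> V=19
t=2: input=3 -> V=0 FIRE
t=3: input=3 -> V=15
t=4: input=5 -> V=0 FIRE
t=5: input=2 -> V=10
t=6: input=4 -> V=0 FIRE
t=7: input=2 -> V=10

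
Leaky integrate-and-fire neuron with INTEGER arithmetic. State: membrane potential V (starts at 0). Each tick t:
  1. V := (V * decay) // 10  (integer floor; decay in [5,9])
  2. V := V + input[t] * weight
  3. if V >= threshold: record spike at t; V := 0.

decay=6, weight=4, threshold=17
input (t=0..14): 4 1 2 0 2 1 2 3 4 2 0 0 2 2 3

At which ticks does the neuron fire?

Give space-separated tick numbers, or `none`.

t=0: input=4 -> V=16
t=1: input=1 -> V=13
t=2: input=2 -> V=15
t=3: input=0 -> V=9
t=4: input=2 -> V=13
t=5: input=1 -> V=11
t=6: input=2 -> V=14
t=7: input=3 -> V=0 FIRE
t=8: input=4 -> V=16
t=9: input=2 -> V=0 FIRE
t=10: input=0 -> V=0
t=11: input=0 -> V=0
t=12: input=2 -> V=8
t=13: input=2 -> V=12
t=14: input=3 -> V=0 FIRE

Answer: 7 9 14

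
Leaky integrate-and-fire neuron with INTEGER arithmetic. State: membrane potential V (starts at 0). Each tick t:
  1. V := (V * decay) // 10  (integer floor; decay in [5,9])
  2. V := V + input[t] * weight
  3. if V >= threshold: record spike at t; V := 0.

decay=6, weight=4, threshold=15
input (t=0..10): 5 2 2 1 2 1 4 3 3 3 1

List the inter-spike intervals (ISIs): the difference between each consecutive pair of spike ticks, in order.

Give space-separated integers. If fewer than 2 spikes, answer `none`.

t=0: input=5 -> V=0 FIRE
t=1: input=2 -> V=8
t=2: input=2 -> V=12
t=3: input=1 -> V=11
t=4: input=2 -> V=14
t=5: input=1 -> V=12
t=6: input=4 -> V=0 FIRE
t=7: input=3 -> V=12
t=8: input=3 -> V=0 FIRE
t=9: input=3 -> V=12
t=10: input=1 -> V=11

Answer: 6 2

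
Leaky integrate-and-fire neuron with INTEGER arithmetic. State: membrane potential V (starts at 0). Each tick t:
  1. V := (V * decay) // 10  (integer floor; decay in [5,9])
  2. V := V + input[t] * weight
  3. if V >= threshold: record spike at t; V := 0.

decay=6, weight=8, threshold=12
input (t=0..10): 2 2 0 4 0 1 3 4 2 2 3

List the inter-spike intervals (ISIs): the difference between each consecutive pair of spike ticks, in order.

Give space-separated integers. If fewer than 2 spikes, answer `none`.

t=0: input=2 -> V=0 FIRE
t=1: input=2 -> V=0 FIRE
t=2: input=0 -> V=0
t=3: input=4 -> V=0 FIRE
t=4: input=0 -> V=0
t=5: input=1 -> V=8
t=6: input=3 -> V=0 FIRE
t=7: input=4 -> V=0 FIRE
t=8: input=2 -> V=0 FIRE
t=9: input=2 -> V=0 FIRE
t=10: input=3 -> V=0 FIRE

Answer: 1 2 3 1 1 1 1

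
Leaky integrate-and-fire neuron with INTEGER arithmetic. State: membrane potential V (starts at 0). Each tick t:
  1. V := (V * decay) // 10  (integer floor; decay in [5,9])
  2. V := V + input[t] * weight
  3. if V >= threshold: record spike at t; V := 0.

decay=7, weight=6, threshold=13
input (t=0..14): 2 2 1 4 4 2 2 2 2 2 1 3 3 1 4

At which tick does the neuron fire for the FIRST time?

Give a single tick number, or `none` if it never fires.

t=0: input=2 -> V=12
t=1: input=2 -> V=0 FIRE
t=2: input=1 -> V=6
t=3: input=4 -> V=0 FIRE
t=4: input=4 -> V=0 FIRE
t=5: input=2 -> V=12
t=6: input=2 -> V=0 FIRE
t=7: input=2 -> V=12
t=8: input=2 -> V=0 FIRE
t=9: input=2 -> V=12
t=10: input=1 -> V=0 FIRE
t=11: input=3 -> V=0 FIRE
t=12: input=3 -> V=0 FIRE
t=13: input=1 -> V=6
t=14: input=4 -> V=0 FIRE

Answer: 1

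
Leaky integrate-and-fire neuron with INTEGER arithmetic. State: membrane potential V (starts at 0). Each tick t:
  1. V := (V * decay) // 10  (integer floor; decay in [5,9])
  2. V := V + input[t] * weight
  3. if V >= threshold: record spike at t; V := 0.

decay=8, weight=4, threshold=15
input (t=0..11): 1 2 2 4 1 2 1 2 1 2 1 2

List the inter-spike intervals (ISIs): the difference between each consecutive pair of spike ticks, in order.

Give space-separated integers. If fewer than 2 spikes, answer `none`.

t=0: input=1 -> V=4
t=1: input=2 -> V=11
t=2: input=2 -> V=0 FIRE
t=3: input=4 -> V=0 FIRE
t=4: input=1 -> V=4
t=5: input=2 -> V=11
t=6: input=1 -> V=12
t=7: input=2 -> V=0 FIRE
t=8: input=1 -> V=4
t=9: input=2 -> V=11
t=10: input=1 -> V=12
t=11: input=2 -> V=0 FIRE

Answer: 1 4 4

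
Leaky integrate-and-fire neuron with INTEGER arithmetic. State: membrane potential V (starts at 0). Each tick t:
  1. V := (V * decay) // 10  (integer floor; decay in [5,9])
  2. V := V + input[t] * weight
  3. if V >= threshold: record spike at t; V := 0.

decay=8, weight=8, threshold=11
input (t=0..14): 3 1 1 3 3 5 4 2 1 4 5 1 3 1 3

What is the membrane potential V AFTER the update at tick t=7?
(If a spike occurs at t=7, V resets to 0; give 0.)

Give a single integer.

Answer: 0

Derivation:
t=0: input=3 -> V=0 FIRE
t=1: input=1 -> V=8
t=2: input=1 -> V=0 FIRE
t=3: input=3 -> V=0 FIRE
t=4: input=3 -> V=0 FIRE
t=5: input=5 -> V=0 FIRE
t=6: input=4 -> V=0 FIRE
t=7: input=2 -> V=0 FIRE
t=8: input=1 -> V=8
t=9: input=4 -> V=0 FIRE
t=10: input=5 -> V=0 FIRE
t=11: input=1 -> V=8
t=12: input=3 -> V=0 FIRE
t=13: input=1 -> V=8
t=14: input=3 -> V=0 FIRE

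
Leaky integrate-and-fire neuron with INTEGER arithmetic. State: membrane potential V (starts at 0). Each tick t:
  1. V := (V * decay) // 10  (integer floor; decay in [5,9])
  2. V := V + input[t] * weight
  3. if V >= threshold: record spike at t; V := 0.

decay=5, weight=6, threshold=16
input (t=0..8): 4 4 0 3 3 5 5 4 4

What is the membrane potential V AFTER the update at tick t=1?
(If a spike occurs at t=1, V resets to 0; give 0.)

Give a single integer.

Answer: 0

Derivation:
t=0: input=4 -> V=0 FIRE
t=1: input=4 -> V=0 FIRE
t=2: input=0 -> V=0
t=3: input=3 -> V=0 FIRE
t=4: input=3 -> V=0 FIRE
t=5: input=5 -> V=0 FIRE
t=6: input=5 -> V=0 FIRE
t=7: input=4 -> V=0 FIRE
t=8: input=4 -> V=0 FIRE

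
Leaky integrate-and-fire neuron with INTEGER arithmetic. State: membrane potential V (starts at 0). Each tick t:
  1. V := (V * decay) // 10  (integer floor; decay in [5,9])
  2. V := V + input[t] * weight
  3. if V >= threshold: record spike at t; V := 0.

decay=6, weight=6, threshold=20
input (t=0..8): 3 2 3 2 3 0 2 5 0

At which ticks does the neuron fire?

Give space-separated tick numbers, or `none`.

Answer: 1 3 7

Derivation:
t=0: input=3 -> V=18
t=1: input=2 -> V=0 FIRE
t=2: input=3 -> V=18
t=3: input=2 -> V=0 FIRE
t=4: input=3 -> V=18
t=5: input=0 -> V=10
t=6: input=2 -> V=18
t=7: input=5 -> V=0 FIRE
t=8: input=0 -> V=0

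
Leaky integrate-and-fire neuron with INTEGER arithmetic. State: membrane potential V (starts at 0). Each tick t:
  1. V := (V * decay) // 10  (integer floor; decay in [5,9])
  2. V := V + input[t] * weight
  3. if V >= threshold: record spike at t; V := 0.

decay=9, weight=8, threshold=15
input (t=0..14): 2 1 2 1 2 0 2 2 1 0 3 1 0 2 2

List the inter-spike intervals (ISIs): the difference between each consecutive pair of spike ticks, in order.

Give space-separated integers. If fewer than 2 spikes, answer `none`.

Answer: 2 2 2 1 3 3 1

Derivation:
t=0: input=2 -> V=0 FIRE
t=1: input=1 -> V=8
t=2: input=2 -> V=0 FIRE
t=3: input=1 -> V=8
t=4: input=2 -> V=0 FIRE
t=5: input=0 -> V=0
t=6: input=2 -> V=0 FIRE
t=7: input=2 -> V=0 FIRE
t=8: input=1 -> V=8
t=9: input=0 -> V=7
t=10: input=3 -> V=0 FIRE
t=11: input=1 -> V=8
t=12: input=0 -> V=7
t=13: input=2 -> V=0 FIRE
t=14: input=2 -> V=0 FIRE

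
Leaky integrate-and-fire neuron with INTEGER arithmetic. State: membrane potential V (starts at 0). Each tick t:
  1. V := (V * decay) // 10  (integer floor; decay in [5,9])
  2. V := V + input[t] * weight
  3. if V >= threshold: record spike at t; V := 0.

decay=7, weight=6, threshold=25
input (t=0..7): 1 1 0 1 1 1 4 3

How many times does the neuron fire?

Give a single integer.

Answer: 1

Derivation:
t=0: input=1 -> V=6
t=1: input=1 -> V=10
t=2: input=0 -> V=7
t=3: input=1 -> V=10
t=4: input=1 -> V=13
t=5: input=1 -> V=15
t=6: input=4 -> V=0 FIRE
t=7: input=3 -> V=18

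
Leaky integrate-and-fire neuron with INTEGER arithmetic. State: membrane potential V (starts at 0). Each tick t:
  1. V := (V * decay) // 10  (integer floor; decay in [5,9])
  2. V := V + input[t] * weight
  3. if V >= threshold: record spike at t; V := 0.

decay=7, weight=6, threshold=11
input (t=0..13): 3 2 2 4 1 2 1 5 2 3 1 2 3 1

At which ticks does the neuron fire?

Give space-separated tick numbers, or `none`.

Answer: 0 1 2 3 5 7 8 9 11 12

Derivation:
t=0: input=3 -> V=0 FIRE
t=1: input=2 -> V=0 FIRE
t=2: input=2 -> V=0 FIRE
t=3: input=4 -> V=0 FIRE
t=4: input=1 -> V=6
t=5: input=2 -> V=0 FIRE
t=6: input=1 -> V=6
t=7: input=5 -> V=0 FIRE
t=8: input=2 -> V=0 FIRE
t=9: input=3 -> V=0 FIRE
t=10: input=1 -> V=6
t=11: input=2 -> V=0 FIRE
t=12: input=3 -> V=0 FIRE
t=13: input=1 -> V=6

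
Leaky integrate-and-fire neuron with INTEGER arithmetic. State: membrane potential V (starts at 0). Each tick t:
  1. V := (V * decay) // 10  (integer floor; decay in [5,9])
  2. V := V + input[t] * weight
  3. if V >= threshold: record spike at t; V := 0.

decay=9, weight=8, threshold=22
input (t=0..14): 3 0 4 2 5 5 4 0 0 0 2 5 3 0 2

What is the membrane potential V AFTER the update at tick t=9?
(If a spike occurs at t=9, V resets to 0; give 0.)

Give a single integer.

Answer: 0

Derivation:
t=0: input=3 -> V=0 FIRE
t=1: input=0 -> V=0
t=2: input=4 -> V=0 FIRE
t=3: input=2 -> V=16
t=4: input=5 -> V=0 FIRE
t=5: input=5 -> V=0 FIRE
t=6: input=4 -> V=0 FIRE
t=7: input=0 -> V=0
t=8: input=0 -> V=0
t=9: input=0 -> V=0
t=10: input=2 -> V=16
t=11: input=5 -> V=0 FIRE
t=12: input=3 -> V=0 FIRE
t=13: input=0 -> V=0
t=14: input=2 -> V=16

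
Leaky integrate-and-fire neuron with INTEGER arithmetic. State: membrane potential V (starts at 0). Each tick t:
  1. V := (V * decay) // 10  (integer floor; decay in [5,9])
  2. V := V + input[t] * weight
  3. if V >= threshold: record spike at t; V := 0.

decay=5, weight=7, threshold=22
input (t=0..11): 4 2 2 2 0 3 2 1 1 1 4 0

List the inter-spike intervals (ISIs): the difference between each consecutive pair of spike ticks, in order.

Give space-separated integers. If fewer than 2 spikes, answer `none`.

t=0: input=4 -> V=0 FIRE
t=1: input=2 -> V=14
t=2: input=2 -> V=21
t=3: input=2 -> V=0 FIRE
t=4: input=0 -> V=0
t=5: input=3 -> V=21
t=6: input=2 -> V=0 FIRE
t=7: input=1 -> V=7
t=8: input=1 -> V=10
t=9: input=1 -> V=12
t=10: input=4 -> V=0 FIRE
t=11: input=0 -> V=0

Answer: 3 3 4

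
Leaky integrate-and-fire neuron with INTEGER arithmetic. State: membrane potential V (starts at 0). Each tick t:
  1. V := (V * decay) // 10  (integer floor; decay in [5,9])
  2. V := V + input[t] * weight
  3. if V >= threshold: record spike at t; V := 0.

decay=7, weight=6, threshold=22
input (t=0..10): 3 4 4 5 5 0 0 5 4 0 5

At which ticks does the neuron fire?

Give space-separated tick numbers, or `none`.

t=0: input=3 -> V=18
t=1: input=4 -> V=0 FIRE
t=2: input=4 -> V=0 FIRE
t=3: input=5 -> V=0 FIRE
t=4: input=5 -> V=0 FIRE
t=5: input=0 -> V=0
t=6: input=0 -> V=0
t=7: input=5 -> V=0 FIRE
t=8: input=4 -> V=0 FIRE
t=9: input=0 -> V=0
t=10: input=5 -> V=0 FIRE

Answer: 1 2 3 4 7 8 10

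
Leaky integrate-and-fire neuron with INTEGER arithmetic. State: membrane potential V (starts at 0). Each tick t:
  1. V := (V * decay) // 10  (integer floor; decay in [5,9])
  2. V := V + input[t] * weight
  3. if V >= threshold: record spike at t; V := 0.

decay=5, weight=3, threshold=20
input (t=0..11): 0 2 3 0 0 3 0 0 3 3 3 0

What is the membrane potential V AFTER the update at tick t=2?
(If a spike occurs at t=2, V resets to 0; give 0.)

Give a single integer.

Answer: 12

Derivation:
t=0: input=0 -> V=0
t=1: input=2 -> V=6
t=2: input=3 -> V=12
t=3: input=0 -> V=6
t=4: input=0 -> V=3
t=5: input=3 -> V=10
t=6: input=0 -> V=5
t=7: input=0 -> V=2
t=8: input=3 -> V=10
t=9: input=3 -> V=14
t=10: input=3 -> V=16
t=11: input=0 -> V=8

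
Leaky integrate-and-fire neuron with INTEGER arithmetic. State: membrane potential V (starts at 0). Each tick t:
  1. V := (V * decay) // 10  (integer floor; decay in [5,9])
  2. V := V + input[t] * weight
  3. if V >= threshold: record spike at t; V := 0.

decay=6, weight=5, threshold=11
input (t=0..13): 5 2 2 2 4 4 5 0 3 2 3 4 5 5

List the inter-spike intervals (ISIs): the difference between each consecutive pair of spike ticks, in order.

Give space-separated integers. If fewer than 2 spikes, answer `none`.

Answer: 2 2 1 1 2 2 1 1 1

Derivation:
t=0: input=5 -> V=0 FIRE
t=1: input=2 -> V=10
t=2: input=2 -> V=0 FIRE
t=3: input=2 -> V=10
t=4: input=4 -> V=0 FIRE
t=5: input=4 -> V=0 FIRE
t=6: input=5 -> V=0 FIRE
t=7: input=0 -> V=0
t=8: input=3 -> V=0 FIRE
t=9: input=2 -> V=10
t=10: input=3 -> V=0 FIRE
t=11: input=4 -> V=0 FIRE
t=12: input=5 -> V=0 FIRE
t=13: input=5 -> V=0 FIRE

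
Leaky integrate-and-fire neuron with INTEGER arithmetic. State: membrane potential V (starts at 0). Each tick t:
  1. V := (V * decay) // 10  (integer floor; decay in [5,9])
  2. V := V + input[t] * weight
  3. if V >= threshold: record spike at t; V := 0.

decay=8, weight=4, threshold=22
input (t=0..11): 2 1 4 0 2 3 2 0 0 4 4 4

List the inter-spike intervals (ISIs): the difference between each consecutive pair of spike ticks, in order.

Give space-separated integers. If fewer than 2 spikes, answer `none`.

t=0: input=2 -> V=8
t=1: input=1 -> V=10
t=2: input=4 -> V=0 FIRE
t=3: input=0 -> V=0
t=4: input=2 -> V=8
t=5: input=3 -> V=18
t=6: input=2 -> V=0 FIRE
t=7: input=0 -> V=0
t=8: input=0 -> V=0
t=9: input=4 -> V=16
t=10: input=4 -> V=0 FIRE
t=11: input=4 -> V=16

Answer: 4 4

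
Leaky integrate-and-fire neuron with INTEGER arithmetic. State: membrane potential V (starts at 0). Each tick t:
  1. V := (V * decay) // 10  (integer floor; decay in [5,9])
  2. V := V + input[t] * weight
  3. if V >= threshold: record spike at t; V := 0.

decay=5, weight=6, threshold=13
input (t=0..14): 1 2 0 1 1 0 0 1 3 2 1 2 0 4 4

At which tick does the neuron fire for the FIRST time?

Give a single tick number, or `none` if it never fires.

t=0: input=1 -> V=6
t=1: input=2 -> V=0 FIRE
t=2: input=0 -> V=0
t=3: input=1 -> V=6
t=4: input=1 -> V=9
t=5: input=0 -> V=4
t=6: input=0 -> V=2
t=7: input=1 -> V=7
t=8: input=3 -> V=0 FIRE
t=9: input=2 -> V=12
t=10: input=1 -> V=12
t=11: input=2 -> V=0 FIRE
t=12: input=0 -> V=0
t=13: input=4 -> V=0 FIRE
t=14: input=4 -> V=0 FIRE

Answer: 1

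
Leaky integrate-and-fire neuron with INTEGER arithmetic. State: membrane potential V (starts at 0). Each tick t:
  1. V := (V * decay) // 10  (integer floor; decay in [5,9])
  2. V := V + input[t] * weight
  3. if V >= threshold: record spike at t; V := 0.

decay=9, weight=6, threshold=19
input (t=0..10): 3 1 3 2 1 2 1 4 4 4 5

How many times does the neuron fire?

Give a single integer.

t=0: input=3 -> V=18
t=1: input=1 -> V=0 FIRE
t=2: input=3 -> V=18
t=3: input=2 -> V=0 FIRE
t=4: input=1 -> V=6
t=5: input=2 -> V=17
t=6: input=1 -> V=0 FIRE
t=7: input=4 -> V=0 FIRE
t=8: input=4 -> V=0 FIRE
t=9: input=4 -> V=0 FIRE
t=10: input=5 -> V=0 FIRE

Answer: 7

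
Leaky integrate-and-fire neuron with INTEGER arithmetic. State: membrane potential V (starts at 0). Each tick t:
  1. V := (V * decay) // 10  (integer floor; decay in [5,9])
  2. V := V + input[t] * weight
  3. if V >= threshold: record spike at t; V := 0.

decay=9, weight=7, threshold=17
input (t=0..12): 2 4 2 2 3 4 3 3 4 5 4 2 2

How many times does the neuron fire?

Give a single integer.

Answer: 10

Derivation:
t=0: input=2 -> V=14
t=1: input=4 -> V=0 FIRE
t=2: input=2 -> V=14
t=3: input=2 -> V=0 FIRE
t=4: input=3 -> V=0 FIRE
t=5: input=4 -> V=0 FIRE
t=6: input=3 -> V=0 FIRE
t=7: input=3 -> V=0 FIRE
t=8: input=4 -> V=0 FIRE
t=9: input=5 -> V=0 FIRE
t=10: input=4 -> V=0 FIRE
t=11: input=2 -> V=14
t=12: input=2 -> V=0 FIRE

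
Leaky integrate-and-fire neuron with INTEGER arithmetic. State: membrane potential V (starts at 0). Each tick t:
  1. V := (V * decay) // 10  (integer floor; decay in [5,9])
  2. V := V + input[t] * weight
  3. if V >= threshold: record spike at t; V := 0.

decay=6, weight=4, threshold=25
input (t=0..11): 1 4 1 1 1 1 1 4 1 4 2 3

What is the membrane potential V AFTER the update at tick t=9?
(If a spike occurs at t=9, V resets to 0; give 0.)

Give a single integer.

Answer: 0

Derivation:
t=0: input=1 -> V=4
t=1: input=4 -> V=18
t=2: input=1 -> V=14
t=3: input=1 -> V=12
t=4: input=1 -> V=11
t=5: input=1 -> V=10
t=6: input=1 -> V=10
t=7: input=4 -> V=22
t=8: input=1 -> V=17
t=9: input=4 -> V=0 FIRE
t=10: input=2 -> V=8
t=11: input=3 -> V=16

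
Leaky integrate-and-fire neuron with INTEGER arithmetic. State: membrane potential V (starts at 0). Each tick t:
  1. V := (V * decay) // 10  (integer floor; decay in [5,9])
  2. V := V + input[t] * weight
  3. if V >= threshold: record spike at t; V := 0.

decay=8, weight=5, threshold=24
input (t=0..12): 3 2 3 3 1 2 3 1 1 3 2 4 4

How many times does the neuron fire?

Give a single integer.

Answer: 4

Derivation:
t=0: input=3 -> V=15
t=1: input=2 -> V=22
t=2: input=3 -> V=0 FIRE
t=3: input=3 -> V=15
t=4: input=1 -> V=17
t=5: input=2 -> V=23
t=6: input=3 -> V=0 FIRE
t=7: input=1 -> V=5
t=8: input=1 -> V=9
t=9: input=3 -> V=22
t=10: input=2 -> V=0 FIRE
t=11: input=4 -> V=20
t=12: input=4 -> V=0 FIRE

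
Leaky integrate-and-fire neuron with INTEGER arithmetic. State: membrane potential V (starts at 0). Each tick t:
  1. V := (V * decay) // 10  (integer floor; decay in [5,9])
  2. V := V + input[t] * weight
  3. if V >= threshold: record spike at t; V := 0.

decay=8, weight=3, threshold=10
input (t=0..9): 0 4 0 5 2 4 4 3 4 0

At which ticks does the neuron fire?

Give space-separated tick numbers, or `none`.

Answer: 1 3 5 6 8

Derivation:
t=0: input=0 -> V=0
t=1: input=4 -> V=0 FIRE
t=2: input=0 -> V=0
t=3: input=5 -> V=0 FIRE
t=4: input=2 -> V=6
t=5: input=4 -> V=0 FIRE
t=6: input=4 -> V=0 FIRE
t=7: input=3 -> V=9
t=8: input=4 -> V=0 FIRE
t=9: input=0 -> V=0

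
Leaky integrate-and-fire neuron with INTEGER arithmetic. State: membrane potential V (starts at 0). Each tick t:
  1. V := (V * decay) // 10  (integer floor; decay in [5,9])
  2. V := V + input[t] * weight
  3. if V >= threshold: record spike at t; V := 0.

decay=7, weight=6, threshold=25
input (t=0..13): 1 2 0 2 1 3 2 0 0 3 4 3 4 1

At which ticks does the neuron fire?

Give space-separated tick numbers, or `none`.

t=0: input=1 -> V=6
t=1: input=2 -> V=16
t=2: input=0 -> V=11
t=3: input=2 -> V=19
t=4: input=1 -> V=19
t=5: input=3 -> V=0 FIRE
t=6: input=2 -> V=12
t=7: input=0 -> V=8
t=8: input=0 -> V=5
t=9: input=3 -> V=21
t=10: input=4 -> V=0 FIRE
t=11: input=3 -> V=18
t=12: input=4 -> V=0 FIRE
t=13: input=1 -> V=6

Answer: 5 10 12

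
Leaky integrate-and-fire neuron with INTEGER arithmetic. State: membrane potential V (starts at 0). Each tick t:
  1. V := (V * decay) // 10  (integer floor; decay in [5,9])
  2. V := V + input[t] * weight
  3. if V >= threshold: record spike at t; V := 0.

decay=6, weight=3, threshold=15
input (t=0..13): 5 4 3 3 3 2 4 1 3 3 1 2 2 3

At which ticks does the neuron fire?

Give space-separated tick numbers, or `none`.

t=0: input=5 -> V=0 FIRE
t=1: input=4 -> V=12
t=2: input=3 -> V=0 FIRE
t=3: input=3 -> V=9
t=4: input=3 -> V=14
t=5: input=2 -> V=14
t=6: input=4 -> V=0 FIRE
t=7: input=1 -> V=3
t=8: input=3 -> V=10
t=9: input=3 -> V=0 FIRE
t=10: input=1 -> V=3
t=11: input=2 -> V=7
t=12: input=2 -> V=10
t=13: input=3 -> V=0 FIRE

Answer: 0 2 6 9 13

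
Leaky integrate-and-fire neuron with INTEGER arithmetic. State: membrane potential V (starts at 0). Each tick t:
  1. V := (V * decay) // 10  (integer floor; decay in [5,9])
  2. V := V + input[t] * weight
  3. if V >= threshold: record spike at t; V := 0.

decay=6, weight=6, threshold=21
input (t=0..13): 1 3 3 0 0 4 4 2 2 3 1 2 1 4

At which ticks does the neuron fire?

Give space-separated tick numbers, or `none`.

Answer: 1 5 6 9 13

Derivation:
t=0: input=1 -> V=6
t=1: input=3 -> V=0 FIRE
t=2: input=3 -> V=18
t=3: input=0 -> V=10
t=4: input=0 -> V=6
t=5: input=4 -> V=0 FIRE
t=6: input=4 -> V=0 FIRE
t=7: input=2 -> V=12
t=8: input=2 -> V=19
t=9: input=3 -> V=0 FIRE
t=10: input=1 -> V=6
t=11: input=2 -> V=15
t=12: input=1 -> V=15
t=13: input=4 -> V=0 FIRE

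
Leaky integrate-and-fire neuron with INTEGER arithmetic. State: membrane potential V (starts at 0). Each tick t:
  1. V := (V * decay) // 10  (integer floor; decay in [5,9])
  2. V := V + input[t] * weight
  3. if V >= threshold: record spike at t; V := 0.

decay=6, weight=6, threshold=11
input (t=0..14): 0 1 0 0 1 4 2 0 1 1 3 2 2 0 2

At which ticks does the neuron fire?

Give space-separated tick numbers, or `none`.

Answer: 5 6 10 11 12 14

Derivation:
t=0: input=0 -> V=0
t=1: input=1 -> V=6
t=2: input=0 -> V=3
t=3: input=0 -> V=1
t=4: input=1 -> V=6
t=5: input=4 -> V=0 FIRE
t=6: input=2 -> V=0 FIRE
t=7: input=0 -> V=0
t=8: input=1 -> V=6
t=9: input=1 -> V=9
t=10: input=3 -> V=0 FIRE
t=11: input=2 -> V=0 FIRE
t=12: input=2 -> V=0 FIRE
t=13: input=0 -> V=0
t=14: input=2 -> V=0 FIRE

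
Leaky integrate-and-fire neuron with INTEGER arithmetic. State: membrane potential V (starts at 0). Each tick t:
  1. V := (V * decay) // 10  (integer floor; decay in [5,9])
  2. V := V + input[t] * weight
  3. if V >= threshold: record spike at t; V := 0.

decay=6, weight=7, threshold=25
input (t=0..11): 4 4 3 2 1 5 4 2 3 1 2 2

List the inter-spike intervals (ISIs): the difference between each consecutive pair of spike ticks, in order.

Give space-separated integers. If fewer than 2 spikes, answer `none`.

Answer: 1 2 2 1 2

Derivation:
t=0: input=4 -> V=0 FIRE
t=1: input=4 -> V=0 FIRE
t=2: input=3 -> V=21
t=3: input=2 -> V=0 FIRE
t=4: input=1 -> V=7
t=5: input=5 -> V=0 FIRE
t=6: input=4 -> V=0 FIRE
t=7: input=2 -> V=14
t=8: input=3 -> V=0 FIRE
t=9: input=1 -> V=7
t=10: input=2 -> V=18
t=11: input=2 -> V=24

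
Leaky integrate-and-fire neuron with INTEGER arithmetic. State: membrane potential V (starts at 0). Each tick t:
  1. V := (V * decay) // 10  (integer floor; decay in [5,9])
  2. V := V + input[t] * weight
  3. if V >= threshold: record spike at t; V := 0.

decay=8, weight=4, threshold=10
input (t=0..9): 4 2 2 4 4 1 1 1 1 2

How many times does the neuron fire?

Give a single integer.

Answer: 5

Derivation:
t=0: input=4 -> V=0 FIRE
t=1: input=2 -> V=8
t=2: input=2 -> V=0 FIRE
t=3: input=4 -> V=0 FIRE
t=4: input=4 -> V=0 FIRE
t=5: input=1 -> V=4
t=6: input=1 -> V=7
t=7: input=1 -> V=9
t=8: input=1 -> V=0 FIRE
t=9: input=2 -> V=8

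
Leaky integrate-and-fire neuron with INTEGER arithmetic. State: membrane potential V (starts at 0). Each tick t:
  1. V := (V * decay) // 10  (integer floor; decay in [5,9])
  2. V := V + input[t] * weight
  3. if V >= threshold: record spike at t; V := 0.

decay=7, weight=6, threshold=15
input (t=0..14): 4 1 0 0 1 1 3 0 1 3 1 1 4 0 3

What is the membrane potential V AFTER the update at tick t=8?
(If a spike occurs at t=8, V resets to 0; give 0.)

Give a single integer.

Answer: 6

Derivation:
t=0: input=4 -> V=0 FIRE
t=1: input=1 -> V=6
t=2: input=0 -> V=4
t=3: input=0 -> V=2
t=4: input=1 -> V=7
t=5: input=1 -> V=10
t=6: input=3 -> V=0 FIRE
t=7: input=0 -> V=0
t=8: input=1 -> V=6
t=9: input=3 -> V=0 FIRE
t=10: input=1 -> V=6
t=11: input=1 -> V=10
t=12: input=4 -> V=0 FIRE
t=13: input=0 -> V=0
t=14: input=3 -> V=0 FIRE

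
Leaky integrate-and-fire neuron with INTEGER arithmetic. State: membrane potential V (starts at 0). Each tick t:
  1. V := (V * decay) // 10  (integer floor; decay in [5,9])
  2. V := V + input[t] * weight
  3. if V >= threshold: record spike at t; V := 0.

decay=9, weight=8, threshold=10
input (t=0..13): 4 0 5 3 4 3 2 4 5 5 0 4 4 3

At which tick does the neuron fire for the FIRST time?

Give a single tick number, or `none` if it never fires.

t=0: input=4 -> V=0 FIRE
t=1: input=0 -> V=0
t=2: input=5 -> V=0 FIRE
t=3: input=3 -> V=0 FIRE
t=4: input=4 -> V=0 FIRE
t=5: input=3 -> V=0 FIRE
t=6: input=2 -> V=0 FIRE
t=7: input=4 -> V=0 FIRE
t=8: input=5 -> V=0 FIRE
t=9: input=5 -> V=0 FIRE
t=10: input=0 -> V=0
t=11: input=4 -> V=0 FIRE
t=12: input=4 -> V=0 FIRE
t=13: input=3 -> V=0 FIRE

Answer: 0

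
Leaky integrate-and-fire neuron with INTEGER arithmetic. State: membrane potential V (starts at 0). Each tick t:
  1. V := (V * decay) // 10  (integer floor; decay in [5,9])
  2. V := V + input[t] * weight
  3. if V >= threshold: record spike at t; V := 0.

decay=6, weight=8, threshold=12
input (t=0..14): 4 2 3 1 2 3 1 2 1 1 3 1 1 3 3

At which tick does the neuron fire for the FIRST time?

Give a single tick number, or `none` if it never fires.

Answer: 0

Derivation:
t=0: input=4 -> V=0 FIRE
t=1: input=2 -> V=0 FIRE
t=2: input=3 -> V=0 FIRE
t=3: input=1 -> V=8
t=4: input=2 -> V=0 FIRE
t=5: input=3 -> V=0 FIRE
t=6: input=1 -> V=8
t=7: input=2 -> V=0 FIRE
t=8: input=1 -> V=8
t=9: input=1 -> V=0 FIRE
t=10: input=3 -> V=0 FIRE
t=11: input=1 -> V=8
t=12: input=1 -> V=0 FIRE
t=13: input=3 -> V=0 FIRE
t=14: input=3 -> V=0 FIRE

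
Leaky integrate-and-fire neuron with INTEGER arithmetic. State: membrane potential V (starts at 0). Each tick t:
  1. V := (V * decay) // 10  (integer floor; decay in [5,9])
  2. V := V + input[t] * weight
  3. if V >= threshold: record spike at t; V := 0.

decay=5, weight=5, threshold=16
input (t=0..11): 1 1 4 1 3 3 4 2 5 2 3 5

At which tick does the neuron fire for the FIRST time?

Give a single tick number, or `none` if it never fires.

t=0: input=1 -> V=5
t=1: input=1 -> V=7
t=2: input=4 -> V=0 FIRE
t=3: input=1 -> V=5
t=4: input=3 -> V=0 FIRE
t=5: input=3 -> V=15
t=6: input=4 -> V=0 FIRE
t=7: input=2 -> V=10
t=8: input=5 -> V=0 FIRE
t=9: input=2 -> V=10
t=10: input=3 -> V=0 FIRE
t=11: input=5 -> V=0 FIRE

Answer: 2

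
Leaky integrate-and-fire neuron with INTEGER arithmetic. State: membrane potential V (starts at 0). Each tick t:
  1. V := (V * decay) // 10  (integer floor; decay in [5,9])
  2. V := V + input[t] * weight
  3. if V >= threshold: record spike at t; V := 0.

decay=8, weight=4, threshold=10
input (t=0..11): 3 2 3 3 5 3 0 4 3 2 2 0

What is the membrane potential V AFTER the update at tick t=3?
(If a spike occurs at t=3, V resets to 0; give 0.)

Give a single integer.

t=0: input=3 -> V=0 FIRE
t=1: input=2 -> V=8
t=2: input=3 -> V=0 FIRE
t=3: input=3 -> V=0 FIRE
t=4: input=5 -> V=0 FIRE
t=5: input=3 -> V=0 FIRE
t=6: input=0 -> V=0
t=7: input=4 -> V=0 FIRE
t=8: input=3 -> V=0 FIRE
t=9: input=2 -> V=8
t=10: input=2 -> V=0 FIRE
t=11: input=0 -> V=0

Answer: 0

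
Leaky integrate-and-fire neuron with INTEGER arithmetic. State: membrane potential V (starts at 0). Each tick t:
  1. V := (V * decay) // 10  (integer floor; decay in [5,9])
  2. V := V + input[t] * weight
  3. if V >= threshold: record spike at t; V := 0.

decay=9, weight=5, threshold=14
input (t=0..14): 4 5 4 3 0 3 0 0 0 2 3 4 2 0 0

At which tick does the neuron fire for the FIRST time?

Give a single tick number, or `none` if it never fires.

Answer: 0

Derivation:
t=0: input=4 -> V=0 FIRE
t=1: input=5 -> V=0 FIRE
t=2: input=4 -> V=0 FIRE
t=3: input=3 -> V=0 FIRE
t=4: input=0 -> V=0
t=5: input=3 -> V=0 FIRE
t=6: input=0 -> V=0
t=7: input=0 -> V=0
t=8: input=0 -> V=0
t=9: input=2 -> V=10
t=10: input=3 -> V=0 FIRE
t=11: input=4 -> V=0 FIRE
t=12: input=2 -> V=10
t=13: input=0 -> V=9
t=14: input=0 -> V=8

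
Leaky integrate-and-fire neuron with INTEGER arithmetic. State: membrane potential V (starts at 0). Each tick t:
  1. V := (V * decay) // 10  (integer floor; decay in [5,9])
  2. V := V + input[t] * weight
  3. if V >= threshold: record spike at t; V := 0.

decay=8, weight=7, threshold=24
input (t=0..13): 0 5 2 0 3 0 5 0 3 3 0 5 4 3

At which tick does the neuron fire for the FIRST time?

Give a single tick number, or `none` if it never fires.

t=0: input=0 -> V=0
t=1: input=5 -> V=0 FIRE
t=2: input=2 -> V=14
t=3: input=0 -> V=11
t=4: input=3 -> V=0 FIRE
t=5: input=0 -> V=0
t=6: input=5 -> V=0 FIRE
t=7: input=0 -> V=0
t=8: input=3 -> V=21
t=9: input=3 -> V=0 FIRE
t=10: input=0 -> V=0
t=11: input=5 -> V=0 FIRE
t=12: input=4 -> V=0 FIRE
t=13: input=3 -> V=21

Answer: 1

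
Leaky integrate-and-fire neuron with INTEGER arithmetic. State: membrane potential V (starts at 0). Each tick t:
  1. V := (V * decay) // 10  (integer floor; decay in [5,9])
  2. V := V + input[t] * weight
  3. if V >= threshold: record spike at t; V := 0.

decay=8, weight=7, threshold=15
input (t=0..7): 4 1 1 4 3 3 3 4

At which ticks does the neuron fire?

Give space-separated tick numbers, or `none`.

t=0: input=4 -> V=0 FIRE
t=1: input=1 -> V=7
t=2: input=1 -> V=12
t=3: input=4 -> V=0 FIRE
t=4: input=3 -> V=0 FIRE
t=5: input=3 -> V=0 FIRE
t=6: input=3 -> V=0 FIRE
t=7: input=4 -> V=0 FIRE

Answer: 0 3 4 5 6 7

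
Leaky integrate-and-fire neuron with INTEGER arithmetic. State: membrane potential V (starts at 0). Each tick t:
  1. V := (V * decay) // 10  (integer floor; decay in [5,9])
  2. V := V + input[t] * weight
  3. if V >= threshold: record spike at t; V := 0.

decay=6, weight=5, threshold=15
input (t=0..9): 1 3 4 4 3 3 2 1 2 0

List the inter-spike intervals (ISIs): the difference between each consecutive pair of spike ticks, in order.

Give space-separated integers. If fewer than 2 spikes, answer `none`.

t=0: input=1 -> V=5
t=1: input=3 -> V=0 FIRE
t=2: input=4 -> V=0 FIRE
t=3: input=4 -> V=0 FIRE
t=4: input=3 -> V=0 FIRE
t=5: input=3 -> V=0 FIRE
t=6: input=2 -> V=10
t=7: input=1 -> V=11
t=8: input=2 -> V=0 FIRE
t=9: input=0 -> V=0

Answer: 1 1 1 1 3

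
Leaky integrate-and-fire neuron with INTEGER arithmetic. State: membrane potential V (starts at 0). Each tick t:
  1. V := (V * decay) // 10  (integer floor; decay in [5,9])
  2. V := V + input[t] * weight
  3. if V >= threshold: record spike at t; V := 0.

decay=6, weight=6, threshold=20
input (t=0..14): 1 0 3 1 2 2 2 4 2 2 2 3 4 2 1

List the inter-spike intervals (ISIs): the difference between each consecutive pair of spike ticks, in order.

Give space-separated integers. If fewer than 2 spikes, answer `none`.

t=0: input=1 -> V=6
t=1: input=0 -> V=3
t=2: input=3 -> V=19
t=3: input=1 -> V=17
t=4: input=2 -> V=0 FIRE
t=5: input=2 -> V=12
t=6: input=2 -> V=19
t=7: input=4 -> V=0 FIRE
t=8: input=2 -> V=12
t=9: input=2 -> V=19
t=10: input=2 -> V=0 FIRE
t=11: input=3 -> V=18
t=12: input=4 -> V=0 FIRE
t=13: input=2 -> V=12
t=14: input=1 -> V=13

Answer: 3 3 2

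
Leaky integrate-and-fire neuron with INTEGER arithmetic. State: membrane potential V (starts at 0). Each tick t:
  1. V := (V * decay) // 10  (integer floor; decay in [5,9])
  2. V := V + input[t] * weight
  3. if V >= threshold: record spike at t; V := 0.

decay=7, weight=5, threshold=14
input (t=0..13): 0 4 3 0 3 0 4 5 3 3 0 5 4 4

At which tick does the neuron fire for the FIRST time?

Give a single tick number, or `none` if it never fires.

t=0: input=0 -> V=0
t=1: input=4 -> V=0 FIRE
t=2: input=3 -> V=0 FIRE
t=3: input=0 -> V=0
t=4: input=3 -> V=0 FIRE
t=5: input=0 -> V=0
t=6: input=4 -> V=0 FIRE
t=7: input=5 -> V=0 FIRE
t=8: input=3 -> V=0 FIRE
t=9: input=3 -> V=0 FIRE
t=10: input=0 -> V=0
t=11: input=5 -> V=0 FIRE
t=12: input=4 -> V=0 FIRE
t=13: input=4 -> V=0 FIRE

Answer: 1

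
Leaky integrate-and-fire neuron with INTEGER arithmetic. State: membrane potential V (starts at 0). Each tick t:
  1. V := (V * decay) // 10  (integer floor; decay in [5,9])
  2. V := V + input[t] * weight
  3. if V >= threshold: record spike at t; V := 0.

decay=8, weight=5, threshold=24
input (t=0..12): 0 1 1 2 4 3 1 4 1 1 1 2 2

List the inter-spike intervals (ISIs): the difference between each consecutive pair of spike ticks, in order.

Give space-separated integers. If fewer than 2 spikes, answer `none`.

Answer: 3 5

Derivation:
t=0: input=0 -> V=0
t=1: input=1 -> V=5
t=2: input=1 -> V=9
t=3: input=2 -> V=17
t=4: input=4 -> V=0 FIRE
t=5: input=3 -> V=15
t=6: input=1 -> V=17
t=7: input=4 -> V=0 FIRE
t=8: input=1 -> V=5
t=9: input=1 -> V=9
t=10: input=1 -> V=12
t=11: input=2 -> V=19
t=12: input=2 -> V=0 FIRE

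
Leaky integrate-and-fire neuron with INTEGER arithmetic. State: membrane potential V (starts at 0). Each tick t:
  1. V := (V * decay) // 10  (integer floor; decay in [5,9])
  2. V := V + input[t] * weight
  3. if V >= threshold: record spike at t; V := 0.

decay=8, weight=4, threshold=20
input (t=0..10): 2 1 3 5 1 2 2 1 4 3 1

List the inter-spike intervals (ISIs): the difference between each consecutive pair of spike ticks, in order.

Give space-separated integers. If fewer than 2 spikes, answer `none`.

Answer: 1 5

Derivation:
t=0: input=2 -> V=8
t=1: input=1 -> V=10
t=2: input=3 -> V=0 FIRE
t=3: input=5 -> V=0 FIRE
t=4: input=1 -> V=4
t=5: input=2 -> V=11
t=6: input=2 -> V=16
t=7: input=1 -> V=16
t=8: input=4 -> V=0 FIRE
t=9: input=3 -> V=12
t=10: input=1 -> V=13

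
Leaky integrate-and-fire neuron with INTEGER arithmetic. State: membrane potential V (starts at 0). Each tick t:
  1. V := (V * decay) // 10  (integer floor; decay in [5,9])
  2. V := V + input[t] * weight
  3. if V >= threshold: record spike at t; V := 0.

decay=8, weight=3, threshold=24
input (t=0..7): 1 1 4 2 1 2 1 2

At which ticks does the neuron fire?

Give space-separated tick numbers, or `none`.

Answer: none

Derivation:
t=0: input=1 -> V=3
t=1: input=1 -> V=5
t=2: input=4 -> V=16
t=3: input=2 -> V=18
t=4: input=1 -> V=17
t=5: input=2 -> V=19
t=6: input=1 -> V=18
t=7: input=2 -> V=20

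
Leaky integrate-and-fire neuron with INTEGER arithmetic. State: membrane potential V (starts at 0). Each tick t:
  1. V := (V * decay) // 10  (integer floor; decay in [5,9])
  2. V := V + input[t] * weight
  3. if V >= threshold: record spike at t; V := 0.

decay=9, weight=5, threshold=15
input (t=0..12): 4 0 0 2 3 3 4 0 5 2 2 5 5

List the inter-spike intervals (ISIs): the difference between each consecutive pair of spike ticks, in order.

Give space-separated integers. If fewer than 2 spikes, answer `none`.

Answer: 4 1 1 2 2 1 1

Derivation:
t=0: input=4 -> V=0 FIRE
t=1: input=0 -> V=0
t=2: input=0 -> V=0
t=3: input=2 -> V=10
t=4: input=3 -> V=0 FIRE
t=5: input=3 -> V=0 FIRE
t=6: input=4 -> V=0 FIRE
t=7: input=0 -> V=0
t=8: input=5 -> V=0 FIRE
t=9: input=2 -> V=10
t=10: input=2 -> V=0 FIRE
t=11: input=5 -> V=0 FIRE
t=12: input=5 -> V=0 FIRE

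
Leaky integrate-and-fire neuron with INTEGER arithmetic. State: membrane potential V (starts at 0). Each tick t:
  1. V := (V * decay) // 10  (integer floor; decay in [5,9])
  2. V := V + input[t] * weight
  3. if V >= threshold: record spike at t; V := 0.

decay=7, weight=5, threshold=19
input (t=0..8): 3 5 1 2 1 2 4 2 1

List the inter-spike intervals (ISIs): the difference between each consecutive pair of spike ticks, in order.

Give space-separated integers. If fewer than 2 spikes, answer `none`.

Answer: 4 1

Derivation:
t=0: input=3 -> V=15
t=1: input=5 -> V=0 FIRE
t=2: input=1 -> V=5
t=3: input=2 -> V=13
t=4: input=1 -> V=14
t=5: input=2 -> V=0 FIRE
t=6: input=4 -> V=0 FIRE
t=7: input=2 -> V=10
t=8: input=1 -> V=12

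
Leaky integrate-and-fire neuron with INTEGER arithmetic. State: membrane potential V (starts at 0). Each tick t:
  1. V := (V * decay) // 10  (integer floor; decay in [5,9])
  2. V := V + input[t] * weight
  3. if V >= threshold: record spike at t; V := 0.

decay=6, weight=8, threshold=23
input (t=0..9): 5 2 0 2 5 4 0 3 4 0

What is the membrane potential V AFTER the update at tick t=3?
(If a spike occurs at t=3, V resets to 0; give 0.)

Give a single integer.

Answer: 21

Derivation:
t=0: input=5 -> V=0 FIRE
t=1: input=2 -> V=16
t=2: input=0 -> V=9
t=3: input=2 -> V=21
t=4: input=5 -> V=0 FIRE
t=5: input=4 -> V=0 FIRE
t=6: input=0 -> V=0
t=7: input=3 -> V=0 FIRE
t=8: input=4 -> V=0 FIRE
t=9: input=0 -> V=0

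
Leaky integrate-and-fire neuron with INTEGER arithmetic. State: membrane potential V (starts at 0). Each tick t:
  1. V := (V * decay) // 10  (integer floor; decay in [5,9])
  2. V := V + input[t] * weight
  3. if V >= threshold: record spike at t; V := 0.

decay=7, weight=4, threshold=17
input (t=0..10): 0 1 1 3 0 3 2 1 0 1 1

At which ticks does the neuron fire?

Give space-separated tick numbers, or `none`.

Answer: 5

Derivation:
t=0: input=0 -> V=0
t=1: input=1 -> V=4
t=2: input=1 -> V=6
t=3: input=3 -> V=16
t=4: input=0 -> V=11
t=5: input=3 -> V=0 FIRE
t=6: input=2 -> V=8
t=7: input=1 -> V=9
t=8: input=0 -> V=6
t=9: input=1 -> V=8
t=10: input=1 -> V=9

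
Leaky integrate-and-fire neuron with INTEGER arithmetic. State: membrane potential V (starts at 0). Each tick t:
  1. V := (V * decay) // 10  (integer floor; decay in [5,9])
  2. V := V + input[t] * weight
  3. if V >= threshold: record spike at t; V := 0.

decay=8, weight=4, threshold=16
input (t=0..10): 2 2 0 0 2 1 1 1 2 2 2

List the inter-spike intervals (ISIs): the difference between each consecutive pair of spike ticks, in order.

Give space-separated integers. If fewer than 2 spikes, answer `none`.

Answer: 3

Derivation:
t=0: input=2 -> V=8
t=1: input=2 -> V=14
t=2: input=0 -> V=11
t=3: input=0 -> V=8
t=4: input=2 -> V=14
t=5: input=1 -> V=15
t=6: input=1 -> V=0 FIRE
t=7: input=1 -> V=4
t=8: input=2 -> V=11
t=9: input=2 -> V=0 FIRE
t=10: input=2 -> V=8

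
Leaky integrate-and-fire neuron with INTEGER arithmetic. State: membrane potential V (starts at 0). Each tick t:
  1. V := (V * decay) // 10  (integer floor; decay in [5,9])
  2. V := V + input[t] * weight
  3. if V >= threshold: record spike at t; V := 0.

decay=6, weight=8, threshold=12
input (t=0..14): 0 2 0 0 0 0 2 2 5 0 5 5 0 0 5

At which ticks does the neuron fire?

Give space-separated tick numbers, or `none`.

Answer: 1 6 7 8 10 11 14

Derivation:
t=0: input=0 -> V=0
t=1: input=2 -> V=0 FIRE
t=2: input=0 -> V=0
t=3: input=0 -> V=0
t=4: input=0 -> V=0
t=5: input=0 -> V=0
t=6: input=2 -> V=0 FIRE
t=7: input=2 -> V=0 FIRE
t=8: input=5 -> V=0 FIRE
t=9: input=0 -> V=0
t=10: input=5 -> V=0 FIRE
t=11: input=5 -> V=0 FIRE
t=12: input=0 -> V=0
t=13: input=0 -> V=0
t=14: input=5 -> V=0 FIRE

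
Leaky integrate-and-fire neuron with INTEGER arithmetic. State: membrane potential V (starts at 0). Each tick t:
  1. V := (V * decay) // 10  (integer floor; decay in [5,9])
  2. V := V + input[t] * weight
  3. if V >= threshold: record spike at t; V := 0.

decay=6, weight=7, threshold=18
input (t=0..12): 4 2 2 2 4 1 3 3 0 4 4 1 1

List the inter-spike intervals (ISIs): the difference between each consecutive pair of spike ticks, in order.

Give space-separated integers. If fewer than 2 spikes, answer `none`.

t=0: input=4 -> V=0 FIRE
t=1: input=2 -> V=14
t=2: input=2 -> V=0 FIRE
t=3: input=2 -> V=14
t=4: input=4 -> V=0 FIRE
t=5: input=1 -> V=7
t=6: input=3 -> V=0 FIRE
t=7: input=3 -> V=0 FIRE
t=8: input=0 -> V=0
t=9: input=4 -> V=0 FIRE
t=10: input=4 -> V=0 FIRE
t=11: input=1 -> V=7
t=12: input=1 -> V=11

Answer: 2 2 2 1 2 1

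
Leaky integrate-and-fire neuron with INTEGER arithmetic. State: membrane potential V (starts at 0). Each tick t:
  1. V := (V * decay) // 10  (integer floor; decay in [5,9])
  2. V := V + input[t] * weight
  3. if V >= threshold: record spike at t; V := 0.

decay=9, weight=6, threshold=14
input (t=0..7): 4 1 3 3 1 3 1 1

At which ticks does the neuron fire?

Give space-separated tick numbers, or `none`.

Answer: 0 2 3 5

Derivation:
t=0: input=4 -> V=0 FIRE
t=1: input=1 -> V=6
t=2: input=3 -> V=0 FIRE
t=3: input=3 -> V=0 FIRE
t=4: input=1 -> V=6
t=5: input=3 -> V=0 FIRE
t=6: input=1 -> V=6
t=7: input=1 -> V=11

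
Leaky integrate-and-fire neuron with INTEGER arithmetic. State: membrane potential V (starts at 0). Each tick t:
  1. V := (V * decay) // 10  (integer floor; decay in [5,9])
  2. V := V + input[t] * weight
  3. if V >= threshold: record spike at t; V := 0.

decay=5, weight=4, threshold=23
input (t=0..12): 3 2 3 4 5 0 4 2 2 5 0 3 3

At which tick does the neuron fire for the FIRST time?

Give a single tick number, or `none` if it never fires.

Answer: 3

Derivation:
t=0: input=3 -> V=12
t=1: input=2 -> V=14
t=2: input=3 -> V=19
t=3: input=4 -> V=0 FIRE
t=4: input=5 -> V=20
t=5: input=0 -> V=10
t=6: input=4 -> V=21
t=7: input=2 -> V=18
t=8: input=2 -> V=17
t=9: input=5 -> V=0 FIRE
t=10: input=0 -> V=0
t=11: input=3 -> V=12
t=12: input=3 -> V=18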